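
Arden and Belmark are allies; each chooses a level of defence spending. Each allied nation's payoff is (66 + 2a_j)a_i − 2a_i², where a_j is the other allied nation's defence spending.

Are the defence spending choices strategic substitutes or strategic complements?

Arden's payoff is (66 + 2a_B)a_A − 2a_A².
∂π/∂a_A = 66 + 2a_B − 4a_A = 0, so a_A = 16.5 + 0.5a_B.
The best-response slope da_A/da_B = 0.5 > 0: the reaction function is upward-sloping, so the choices are strategic complements.

strategic complements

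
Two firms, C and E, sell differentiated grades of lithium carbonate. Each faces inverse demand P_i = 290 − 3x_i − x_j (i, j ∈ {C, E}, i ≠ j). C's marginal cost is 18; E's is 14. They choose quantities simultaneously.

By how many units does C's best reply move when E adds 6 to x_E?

-1

Firm C's profit: π = x_C(290 − 3x_C − x_E) − 18x_C.
∂π/∂x_C = 272 − 6x_C − x_E = 0 ⇒ x_C = 136/3 − (1/6)x_E.
The reaction-function slope is −1/6, so a 6-unit rise in x_E moves x_C by −1/6 × 6 = −1. C's best response falls — the actions are strategic substitutes.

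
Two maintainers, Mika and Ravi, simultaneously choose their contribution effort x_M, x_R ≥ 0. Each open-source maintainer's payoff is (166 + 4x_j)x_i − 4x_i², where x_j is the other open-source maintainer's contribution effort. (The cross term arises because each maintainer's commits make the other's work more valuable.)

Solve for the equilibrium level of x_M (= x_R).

41.5

Mika's payoff is (166 + 4x_R)x_M − 4x_M².
∂π/∂x_M = 166 + 4x_R − 8x_M = 0, so x_M = 20.75 + 0.5x_R.
The game is symmetric, so in equilibrium x_R = x_M: the reaction function gives 0.5x_M = 20.75, hence x_M = 41.5.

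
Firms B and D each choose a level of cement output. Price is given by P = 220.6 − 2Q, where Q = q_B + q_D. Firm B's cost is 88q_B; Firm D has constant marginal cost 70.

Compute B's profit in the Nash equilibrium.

Firm B's profit: π = q_B(220.6 − 2(q_B + q_D)) − 88q_B.
∂π/∂q_B = 132.6 − 4q_B − 2q_D = 0, so q_B = 33.15 − 0.5q_D.
By the same steps for D: q_D = 37.65 − 0.5q_B.
Plugging q_D into B's best response: q_B = 33.15 − 0.5(37.65 − 0.5q_B) ⇒ 0.75q_B = 14.325, so q_B = 19.1.
Then q_D = 37.65 − 0.5·19.1 = 28.1.
Price P = 220.6 − 2·47.2 = 126.2.
B's profit: (126.2 − 88)·19.1 = 729.62.

729.62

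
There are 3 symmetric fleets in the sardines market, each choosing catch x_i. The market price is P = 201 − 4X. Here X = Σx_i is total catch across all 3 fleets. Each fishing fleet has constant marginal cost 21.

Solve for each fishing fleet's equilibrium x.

11.25

A representative fishing fleet's profit is π_i = x_i(201 − 4X) − 21x_i, with X = x_i + Σ_{j≠i} x_j.
First-order condition: 180 − 8x_i − 4Σ_{j≠i} x_j = 0.
In a symmetric equilibrium every fishing fleet chooses the same x, so Σ_{j≠i} x_j = 2x. The condition becomes 180 − 16x = 0, giving x = 180/16 = 11.25.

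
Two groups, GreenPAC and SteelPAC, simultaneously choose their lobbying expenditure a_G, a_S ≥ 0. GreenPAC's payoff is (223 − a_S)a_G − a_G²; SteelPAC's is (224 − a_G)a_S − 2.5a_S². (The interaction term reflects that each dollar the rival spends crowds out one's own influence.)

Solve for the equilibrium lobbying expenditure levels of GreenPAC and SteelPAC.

99, 25

Expanding GreenPAC's payoff: 223a_G − a_Sa_G − a_G².
∂π/∂a_G = 223 − a_S − 2a_G = 0, so a_G = 111.5 − 0.5a_S.
Likewise for SteelPAC: a_S = 44.8 − 0.2a_G.
Solving the two reaction functions simultaneously: (1 − (−0.5)(−0.2))a_G = 111.5 − 0.5·44.8, so 0.9a_G = 89.1 and a_G = 99.
Then a_S = 44.8 − 0.2·99 = 25.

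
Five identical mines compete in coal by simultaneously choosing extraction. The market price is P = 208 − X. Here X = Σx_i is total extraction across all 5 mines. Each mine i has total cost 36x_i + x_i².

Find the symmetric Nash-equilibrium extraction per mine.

A representative mine's profit is π_i = x_i(208 − X) − 36x_i − x_i², with X = x_i + Σ_{j≠i} x_j.
First-order condition: 172 − 4x_i − Σ_{j≠i} x_j = 0.
With identical mines, set every x_j = x: then 172 − 4x − 4x = 0, i.e. x = 172/8 = 21.5.

21.5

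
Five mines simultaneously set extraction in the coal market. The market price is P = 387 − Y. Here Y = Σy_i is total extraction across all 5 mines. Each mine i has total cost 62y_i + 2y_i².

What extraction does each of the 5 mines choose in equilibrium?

32.5

A representative mine's profit is π_i = y_i(387 − Y) − 62y_i − 2y_i², with Y = y_i + Σ_{j≠i} y_j.
First-order condition: 325 − 6y_i − Σ_{j≠i} y_j = 0.
Imposing symmetry (y_j = y for all j) turns Σ_{j≠i} y_j into 4y, so 325 = 10y and y = 32.5.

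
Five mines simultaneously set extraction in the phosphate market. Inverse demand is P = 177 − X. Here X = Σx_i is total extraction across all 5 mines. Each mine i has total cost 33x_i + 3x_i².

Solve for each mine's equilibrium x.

A representative mine's profit is π_i = x_i(177 − X) − 33x_i − 3x_i², with X = x_i + Σ_{j≠i} x_j.
First-order condition: 144 − 8x_i − Σ_{j≠i} x_j = 0.
Imposing symmetry (x_j = x for all j) turns Σ_{j≠i} x_j into 4x, so 144 = 12x and x = 12.

12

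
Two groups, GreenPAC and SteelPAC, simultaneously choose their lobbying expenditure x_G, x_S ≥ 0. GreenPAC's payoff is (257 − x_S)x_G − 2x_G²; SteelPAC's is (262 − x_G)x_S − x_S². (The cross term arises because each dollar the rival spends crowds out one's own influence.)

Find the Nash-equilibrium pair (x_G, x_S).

Expanding GreenPAC's payoff: 257x_G − x_Sx_G − 2x_G².
∂π/∂x_G = 257 − x_S − 4x_G = 0, so x_G = 64.25 − 0.25x_S.
Likewise for SteelPAC: x_S = 131 − 0.5x_G.
Substituting the second reaction function into the first: x_G = 64.25 − 0.25(131 − 0.5x_G), which gives 0.875x_G = 31.5 ⇒ x_G = 36.
Then x_S = 131 − 0.5·36 = 113.

36, 113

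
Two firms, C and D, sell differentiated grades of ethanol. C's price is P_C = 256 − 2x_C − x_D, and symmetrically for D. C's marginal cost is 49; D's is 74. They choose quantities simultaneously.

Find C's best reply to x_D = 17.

Firm C's profit: π = x_C(256 − 2x_C − x_D) − 49x_C.
∂π/∂x_C = 207 − 4x_C − x_D = 0 ⇒ x_C = 51.75 − 0.25x_D.
At x_D = 17: x_C = 51.75 − 0.25·17 = 47.5.

47.5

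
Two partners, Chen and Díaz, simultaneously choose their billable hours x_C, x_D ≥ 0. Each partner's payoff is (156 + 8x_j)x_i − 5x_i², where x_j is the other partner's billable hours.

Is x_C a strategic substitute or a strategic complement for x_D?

Chen's payoff is (156 + 8x_D)x_C − 5x_C².
∂π/∂x_C = 156 + 8x_D − 10x_C = 0, so x_C = 15.6 + 0.8x_D.
The best-response slope dx_C/dx_D = 0.8 > 0: the reaction function is upward-sloping, so the choices are strategic complements.

strategic complements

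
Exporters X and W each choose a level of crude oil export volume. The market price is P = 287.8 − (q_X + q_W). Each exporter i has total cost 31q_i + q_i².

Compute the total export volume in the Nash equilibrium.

Exporter X's profit: π = q_X(287.8 − (q_X + q_W)) − 31q_X − q_X².
∂π/∂q_X = 256.8 − 4q_X − q_W = 0, so q_X = 64.2 − 0.25q_W.
By symmetry q_W = q_X; substituting into the reaction function, 1.25q_X = 64.2 and q_X = 51.36.
Total export volume: 51.36 + 51.36 = 102.72.

102.72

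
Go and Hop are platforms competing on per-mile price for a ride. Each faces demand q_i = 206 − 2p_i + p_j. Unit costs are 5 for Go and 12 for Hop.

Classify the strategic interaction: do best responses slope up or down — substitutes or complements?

Go's profit: π = (p_{Go} − 5)(206 − 2p_{Go} + p_{Hop}).
∂π/∂p_{Go} = 216 − 4p_{Go} + p_{Hop} = 0 ⇒ p_{Go} = 54 + 0.25p_{Hop}.
The best-response slope dp_{Go}/dp_{Hop} = 0.25 > 0: the reaction function is upward-sloping, so the choices are strategic complements.

strategic complements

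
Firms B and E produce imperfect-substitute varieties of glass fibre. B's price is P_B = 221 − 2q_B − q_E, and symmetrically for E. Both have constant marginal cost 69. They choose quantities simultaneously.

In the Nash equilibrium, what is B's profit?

1848.32

Firm B's profit: π = q_B(221 − 2q_B − q_E) − 69q_B.
∂π/∂q_B = 152 − 4q_B − q_E = 0 ⇒ q_B = 38 − 0.25q_E.
The game is symmetric, so in equilibrium q_E = q_B: the reaction function gives 1.25q_B = 38, hence q_B = 30.4.
P_B = 221 − 2·30.4 − 30.4 = 129.8.
Profit = (129.8 − 69)·30.4 = 1848.32.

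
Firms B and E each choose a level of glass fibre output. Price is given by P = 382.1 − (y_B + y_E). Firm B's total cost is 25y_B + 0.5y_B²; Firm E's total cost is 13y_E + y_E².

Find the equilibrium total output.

164.5

Firm B's profit: π = y_B(382.1 − (y_B + y_E)) − 25y_B − 0.5y_B².
∂π/∂y_B = 357.1 − 3y_B − y_E = 0, so y_B = 3571/30 − (1/3)y_E.
For E: ∂π/∂y_E = 369.1 − 4y_E − y_B = 0 ⇒ y_E = 92.275 − 0.25y_B.
Plugging y_E into B's best response: y_B = 3571/30 − (1/3)(92.275 − 0.25y_B) ⇒ (11/12)y_B = 88.275, so y_B = 96.3.
Then y_E = 92.275 − 0.25·96.3 = 68.2.
Total output: 96.3 + 68.2 = 164.5.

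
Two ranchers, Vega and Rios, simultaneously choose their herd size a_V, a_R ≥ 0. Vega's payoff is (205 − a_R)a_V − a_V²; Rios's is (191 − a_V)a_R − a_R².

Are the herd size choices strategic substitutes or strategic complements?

Expanding Vega's payoff: 205a_V − a_Ra_V − a_V².
∂π/∂a_V = 205 − a_R − 2a_V = 0, so a_V = 102.5 − 0.5a_R.
The best-response slope da_V/da_R = −0.5 < 0: the reaction function is downward-sloping, so the choices are strategic substitutes.

strategic substitutes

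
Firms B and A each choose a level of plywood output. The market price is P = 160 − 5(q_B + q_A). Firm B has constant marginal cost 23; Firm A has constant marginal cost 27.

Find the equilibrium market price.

70

Firm B's profit: π = q_B(160 − 5(q_B + q_A)) − 23q_B.
∂π/∂q_B = 137 − 10q_B − 5q_A = 0, so q_B = 13.7 − 0.5q_A.
By the same steps for A: q_A = 13.3 − 0.5q_B.
Plugging q_A into B's best response: q_B = 13.7 − 0.5(13.3 − 0.5q_B) ⇒ 0.75q_B = 7.05, so q_B = 9.4.
Then q_A = 13.3 − 0.5·9.4 = 8.6.
Equilibrium price: P = 160 − 5·18 = 70.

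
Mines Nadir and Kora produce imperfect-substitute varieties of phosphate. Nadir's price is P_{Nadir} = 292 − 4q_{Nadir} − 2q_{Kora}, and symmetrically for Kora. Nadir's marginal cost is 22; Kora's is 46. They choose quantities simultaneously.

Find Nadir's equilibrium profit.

3091.36

Mine Nadir's profit: π = q_{Nadir}(292 − 4q_{Nadir} − 2q_{Kora}) − 22q_{Nadir}.
∂π/∂q_{Nadir} = 270 − 8q_{Nadir} − 2q_{Kora} = 0 ⇒ q_{Nadir} = 33.75 − 0.25q_{Kora}.
Similarly q_{Kora} = 30.75 − 0.25q_{Nadir}.
Plugging q_{Kora} into Nadir's best response: q_{Nadir} = 33.75 − 0.25(30.75 − 0.25q_{Nadir}) ⇒ 0.9375q_{Nadir} = 26.0625, so q_{Nadir} = 27.8.
Then q_{Kora} = 30.75 − 0.25·27.8 = 23.8.
P_{Nadir} = 292 − 4·27.8 − 2·23.8 = 133.2.
Profit = (133.2 − 22)·27.8 = 3091.36.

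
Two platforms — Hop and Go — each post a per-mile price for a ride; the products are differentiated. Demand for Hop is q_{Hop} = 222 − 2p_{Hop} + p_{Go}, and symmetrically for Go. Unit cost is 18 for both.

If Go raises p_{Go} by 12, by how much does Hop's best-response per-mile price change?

3

Hop's profit: π = (p_{Hop} − 18)(222 − 2p_{Hop} + p_{Go}).
∂π/∂p_{Hop} = 258 − 4p_{Hop} + p_{Go} = 0 ⇒ p_{Hop} = 64.5 + 0.25p_{Go}.
The reaction-function slope is 0.25, so a 12-unit rise in p_{Go} moves p_{Hop} by 0.25 × 12 = 3. Hop's best response rises — the actions are strategic complements.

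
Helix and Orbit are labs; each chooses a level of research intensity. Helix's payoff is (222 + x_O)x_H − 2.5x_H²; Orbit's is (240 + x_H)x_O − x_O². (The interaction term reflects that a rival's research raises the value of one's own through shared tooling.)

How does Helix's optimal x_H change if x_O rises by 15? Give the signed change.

3

Expanding Helix's payoff: 222x_H + x_Ox_H − 2.5x_H².
∂π/∂x_H = 222 + x_O − 5x_H = 0, so x_H = 44.4 + 0.2x_O.
The reaction-function slope is 0.2, so a 15-unit rise in x_O moves x_H by 0.2 × 15 = 3. Helix's best response rises — the actions are strategic complements.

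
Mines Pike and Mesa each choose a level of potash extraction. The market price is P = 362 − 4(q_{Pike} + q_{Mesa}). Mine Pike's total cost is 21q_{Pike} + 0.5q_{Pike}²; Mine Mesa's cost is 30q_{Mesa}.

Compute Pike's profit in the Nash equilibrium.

Mine Pike's profit: π = q_{Pike}(362 − 4(q_{Pike} + q_{Mesa})) − 21q_{Pike} − 0.5q_{Pike}².
∂π/∂q_{Pike} = 341 − 9q_{Pike} − 4q_{Mesa} = 0, so q_{Pike} = 341/9 − (4/9)q_{Mesa}.
For Mesa: ∂π/∂q_{Mesa} = 332 − 8q_{Mesa} − 4q_{Pike} = 0 ⇒ q_{Mesa} = 41.5 − 0.5q_{Pike}.
Plugging q_{Mesa} into Pike's best response: q_{Pike} = 341/9 − (4/9)(41.5 − 0.5q_{Pike}) ⇒ (7/9)q_{Pike} = 175/9, so q_{Pike} = 25.
Then q_{Mesa} = 41.5 − 0.5·25 = 29.
Price P = 362 − 4·54 = 146.
Pike's profit: (146 − 21)·25 − 0.5(25)² = 2812.5.

2812.5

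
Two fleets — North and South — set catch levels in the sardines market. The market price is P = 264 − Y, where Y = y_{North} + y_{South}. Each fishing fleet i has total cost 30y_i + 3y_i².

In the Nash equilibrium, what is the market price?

Fishing fleet North's profit: π = y_{North}(264 − (y_{North} + y_{South})) − 30y_{North} − 3y_{North}².
∂π/∂y_{North} = 234 − 8y_{North} − y_{South} = 0, so y_{North} = 29.25 − 0.125y_{South}.
The game is symmetric, so in equilibrium y_{South} = y_{North}: the reaction function gives 1.125y_{North} = 29.25, hence y_{North} = 26.
Equilibrium price: P = 264 − 52 = 212.

212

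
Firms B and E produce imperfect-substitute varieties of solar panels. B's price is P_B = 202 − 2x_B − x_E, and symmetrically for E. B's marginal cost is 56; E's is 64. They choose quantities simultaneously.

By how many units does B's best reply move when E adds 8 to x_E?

-2

Firm B's profit: π = x_B(202 − 2x_B − x_E) − 56x_B.
∂π/∂x_B = 146 − 4x_B − x_E = 0 ⇒ x_B = 36.5 − 0.25x_E.
The reaction-function slope is −0.25, so an 8-unit rise in x_E moves x_B by −0.25 × 8 = −2. B's best response falls — the actions are strategic substitutes.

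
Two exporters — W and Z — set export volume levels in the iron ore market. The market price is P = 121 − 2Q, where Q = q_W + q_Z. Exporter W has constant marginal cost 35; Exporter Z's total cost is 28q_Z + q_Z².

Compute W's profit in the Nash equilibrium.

544.5

Exporter W's profit: π = q_W(121 − 2(q_W + q_Z)) − 35q_W.
∂π/∂q_W = 86 − 4q_W − 2q_Z = 0, so q_W = 21.5 − 0.5q_Z.
For Z: ∂π/∂q_Z = 93 − 6q_Z − 2q_W = 0 ⇒ q_Z = 15.5 − (1/3)q_W.
Substituting the second reaction function into the first: q_W = 21.5 − 0.5(15.5 − (1/3)q_W), which gives (5/6)q_W = 13.75 ⇒ q_W = 16.5.
Then q_Z = 15.5 − (1/3)·16.5 = 10.
Price P = 121 − 2·26.5 = 68.
W's profit: (68 − 35)·16.5 = 544.5.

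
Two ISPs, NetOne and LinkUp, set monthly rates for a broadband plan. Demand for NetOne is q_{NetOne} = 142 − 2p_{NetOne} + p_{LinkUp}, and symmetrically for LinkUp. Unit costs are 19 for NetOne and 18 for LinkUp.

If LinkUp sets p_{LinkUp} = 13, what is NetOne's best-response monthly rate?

48.25

NetOne's profit: π = (p_{NetOne} − 19)(142 − 2p_{NetOne} + p_{LinkUp}).
∂π/∂p_{NetOne} = 180 − 4p_{NetOne} + p_{LinkUp} = 0 ⇒ p_{NetOne} = 45 + 0.25p_{LinkUp}.
At p_{LinkUp} = 13: p_{NetOne} = 45 + 0.25·13 = 48.25.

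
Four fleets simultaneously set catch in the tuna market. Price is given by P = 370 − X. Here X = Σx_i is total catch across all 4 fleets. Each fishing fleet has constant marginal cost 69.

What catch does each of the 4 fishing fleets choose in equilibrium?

A representative fishing fleet's profit is π_i = x_i(370 − X) − 69x_i, with X = x_i + Σ_{j≠i} x_j.
First-order condition: 301 − 2x_i − Σ_{j≠i} x_j = 0.
Imposing symmetry (x_j = x for all j) turns Σ_{j≠i} x_j into 3x, so 301 = 5x and x = 60.2.

60.2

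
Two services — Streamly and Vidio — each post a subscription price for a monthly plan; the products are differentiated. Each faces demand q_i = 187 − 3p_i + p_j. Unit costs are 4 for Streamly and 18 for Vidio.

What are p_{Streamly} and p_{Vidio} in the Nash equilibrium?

41, 47

Streamly's profit: π = (p_{Streamly} − 4)(187 − 3p_{Streamly} + p_{Vidio}).
∂π/∂p_{Streamly} = 199 − 6p_{Streamly} + p_{Vidio} = 0 ⇒ p_{Streamly} = 199/6 + (1/6)p_{Vidio}.
Similarly p_{Vidio} = 241/6 + (1/6)p_{Streamly}.
Substituting the second reaction function into the first: p_{Streamly} = 199/6 + (1/6)(241/6 + (1/6)p_{Streamly}), which gives (35/36)p_{Streamly} = 1435/36 ⇒ p_{Streamly} = 41.
Then p_{Vidio} = 241/6 + (1/6)·41 = 47.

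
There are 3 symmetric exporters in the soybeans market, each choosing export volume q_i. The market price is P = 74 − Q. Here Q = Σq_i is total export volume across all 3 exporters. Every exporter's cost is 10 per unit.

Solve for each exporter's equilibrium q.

16

A representative exporter's profit is π_i = q_i(74 − Q) − 10q_i, with Q = q_i + Σ_{j≠i} q_j.
First-order condition: 64 − 2q_i − Σ_{j≠i} q_j = 0.
In a symmetric equilibrium every exporter chooses the same q, so Σ_{j≠i} q_j = 2q. The condition becomes 64 − 4q = 0, giving q = 64/4 = 16.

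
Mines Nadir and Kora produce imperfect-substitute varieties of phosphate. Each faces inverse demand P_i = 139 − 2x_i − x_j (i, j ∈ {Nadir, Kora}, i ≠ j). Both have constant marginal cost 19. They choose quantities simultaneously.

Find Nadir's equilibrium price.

Mine Nadir's profit: π = x_{Nadir}(139 − 2x_{Nadir} − x_{Kora}) − 19x_{Nadir}.
∂π/∂x_{Nadir} = 120 − 4x_{Nadir} − x_{Kora} = 0 ⇒ x_{Nadir} = 30 − 0.25x_{Kora}.
Setting x_{Nadir} = x_{Kora} in the reaction function: x_{Nadir} = 30 − 0.25x_{Nadir}, so x_{Nadir} = 30 / 1.25 = 24.
P_{Nadir} = 139 − 2·24 − 24 = 67.

67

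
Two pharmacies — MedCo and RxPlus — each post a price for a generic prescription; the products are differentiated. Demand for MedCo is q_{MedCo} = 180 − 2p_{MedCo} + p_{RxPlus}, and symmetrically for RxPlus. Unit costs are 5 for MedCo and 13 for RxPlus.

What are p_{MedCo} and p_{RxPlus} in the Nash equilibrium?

MedCo's profit: π = (p_{MedCo} − 5)(180 − 2p_{MedCo} + p_{RxPlus}).
∂π/∂p_{MedCo} = 190 − 4p_{MedCo} + p_{RxPlus} = 0 ⇒ p_{MedCo} = 47.5 + 0.25p_{RxPlus}.
Similarly p_{RxPlus} = 51.5 + 0.25p_{MedCo}.
Plugging p_{RxPlus} into MedCo's best response: p_{MedCo} = 47.5 + 0.25(51.5 + 0.25p_{MedCo}) ⇒ 0.9375p_{MedCo} = 60.375, so p_{MedCo} = 64.4.
Then p_{RxPlus} = 51.5 + 0.25·64.4 = 67.6.

64.4, 67.6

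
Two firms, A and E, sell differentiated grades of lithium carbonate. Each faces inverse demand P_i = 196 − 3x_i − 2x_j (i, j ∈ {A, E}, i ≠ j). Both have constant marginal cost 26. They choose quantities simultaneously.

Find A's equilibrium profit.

Firm A's profit: π = x_A(196 − 3x_A − 2x_E) − 26x_A.
∂π/∂x_A = 170 − 6x_A − 2x_E = 0 ⇒ x_A = 85/3 − (1/3)x_E.
The game is symmetric, so in equilibrium x_E = x_A: the reaction function gives (4/3)x_A = 85/3, hence x_A = 21.25.
P_A = 196 − 3·21.25 − 2·21.25 = 89.75.
Profit = (89.75 − 26)·21.25 = 1354.6875.

1354.6875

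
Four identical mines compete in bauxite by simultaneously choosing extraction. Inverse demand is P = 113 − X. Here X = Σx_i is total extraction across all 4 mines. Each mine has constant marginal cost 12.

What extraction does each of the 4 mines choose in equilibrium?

20.2

A representative mine's profit is π_i = x_i(113 − X) − 12x_i, with X = x_i + Σ_{j≠i} x_j.
First-order condition: 101 − 2x_i − Σ_{j≠i} x_j = 0.
In a symmetric equilibrium every mine chooses the same x, so Σ_{j≠i} x_j = 3x. The condition becomes 101 − 5x = 0, giving x = 101/5 = 20.2.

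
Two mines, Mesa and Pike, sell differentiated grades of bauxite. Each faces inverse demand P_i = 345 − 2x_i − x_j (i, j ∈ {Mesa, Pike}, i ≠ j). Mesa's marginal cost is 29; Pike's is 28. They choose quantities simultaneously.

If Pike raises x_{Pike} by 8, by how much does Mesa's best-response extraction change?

Mine Mesa's profit: π = x_{Mesa}(345 − 2x_{Mesa} − x_{Pike}) − 29x_{Mesa}.
∂π/∂x_{Mesa} = 316 − 4x_{Mesa} − x_{Pike} = 0 ⇒ x_{Mesa} = 79 − 0.25x_{Pike}.
The reaction-function slope is −0.25, so an 8-unit rise in x_{Pike} moves x_{Mesa} by −0.25 × 8 = −2. Mesa's best response falls — the actions are strategic substitutes.

-2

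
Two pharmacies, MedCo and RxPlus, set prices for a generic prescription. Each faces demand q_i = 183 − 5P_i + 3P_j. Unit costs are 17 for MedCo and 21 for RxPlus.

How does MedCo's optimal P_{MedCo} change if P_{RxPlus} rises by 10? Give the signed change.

MedCo's profit: π = (P_{MedCo} − 17)(183 − 5P_{MedCo} + 3P_{RxPlus}).
∂π/∂P_{MedCo} = 268 − 10P_{MedCo} + 3P_{RxPlus} = 0 ⇒ P_{MedCo} = 26.8 + 0.3P_{RxPlus}.
The reaction-function slope is 0.3, so a 10-unit rise in P_{RxPlus} moves P_{MedCo} by 0.3 × 10 = 3. MedCo's best response rises — the actions are strategic complements.

3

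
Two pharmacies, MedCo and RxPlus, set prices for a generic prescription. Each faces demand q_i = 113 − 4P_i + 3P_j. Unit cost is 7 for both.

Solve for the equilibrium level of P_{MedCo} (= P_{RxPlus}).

28.2

MedCo's profit: π = (P_{MedCo} − 7)(113 − 4P_{MedCo} + 3P_{RxPlus}).
∂π/∂P_{MedCo} = 141 − 8P_{MedCo} + 3P_{RxPlus} = 0 ⇒ P_{MedCo} = 17.625 + 0.375P_{RxPlus}.
The game is symmetric, so in equilibrium P_{RxPlus} = P_{MedCo}: the reaction function gives 0.625P_{MedCo} = 17.625, hence P_{MedCo} = 28.2.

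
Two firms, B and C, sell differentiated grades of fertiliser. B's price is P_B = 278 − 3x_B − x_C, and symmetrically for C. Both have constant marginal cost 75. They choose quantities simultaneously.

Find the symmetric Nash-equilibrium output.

Firm B's profit: π = x_B(278 − 3x_B − x_C) − 75x_B.
∂π/∂x_B = 203 − 6x_B − x_C = 0 ⇒ x_B = 203/6 − (1/6)x_C.
The game is symmetric, so in equilibrium x_C = x_B: the reaction function gives (7/6)x_B = 203/6, hence x_B = 29.

29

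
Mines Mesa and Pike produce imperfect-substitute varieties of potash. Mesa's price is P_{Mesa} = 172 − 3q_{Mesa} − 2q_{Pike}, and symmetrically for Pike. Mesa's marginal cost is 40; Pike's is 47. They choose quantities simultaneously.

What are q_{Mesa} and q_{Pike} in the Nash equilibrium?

16.9375, 15.1875

Mine Mesa's profit: π = q_{Mesa}(172 − 3q_{Mesa} − 2q_{Pike}) − 40q_{Mesa}.
∂π/∂q_{Mesa} = 132 − 6q_{Mesa} − 2q_{Pike} = 0 ⇒ q_{Mesa} = 22 − (1/3)q_{Pike}.
Similarly q_{Pike} = 125/6 − (1/3)q_{Mesa}.
Solving the two reaction functions simultaneously: (1 − (−1/3)(−1/3))q_{Mesa} = 22 − (1/3)·(125/6), so (8/9)q_{Mesa} = 271/18 and q_{Mesa} = 16.9375.
Then q_{Pike} = 125/6 − (1/3)·16.9375 = 15.1875.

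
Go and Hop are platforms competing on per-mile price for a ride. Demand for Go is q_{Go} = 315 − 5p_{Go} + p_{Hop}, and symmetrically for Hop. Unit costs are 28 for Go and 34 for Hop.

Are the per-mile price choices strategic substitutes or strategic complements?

Go's profit: π = (p_{Go} − 28)(315 − 5p_{Go} + p_{Hop}).
∂π/∂p_{Go} = 455 − 10p_{Go} + p_{Hop} = 0 ⇒ p_{Go} = 45.5 + 0.1p_{Hop}.
The best-response slope dp_{Go}/dp_{Hop} = 0.1 > 0: the reaction function is upward-sloping, so the choices are strategic complements.

strategic complements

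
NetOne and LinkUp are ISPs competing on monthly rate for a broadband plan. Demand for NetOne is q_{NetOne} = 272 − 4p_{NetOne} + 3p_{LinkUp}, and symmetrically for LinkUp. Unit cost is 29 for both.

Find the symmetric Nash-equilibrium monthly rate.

NetOne's profit: π = (p_{NetOne} − 29)(272 − 4p_{NetOne} + 3p_{LinkUp}).
∂π/∂p_{NetOne} = 388 − 8p_{NetOne} + 3p_{LinkUp} = 0 ⇒ p_{NetOne} = 48.5 + 0.375p_{LinkUp}.
Setting p_{NetOne} = p_{LinkUp} in the reaction function: p_{NetOne} = 48.5 + 0.375p_{NetOne}, so p_{NetOne} = 48.5 / 0.625 = 77.6.

77.6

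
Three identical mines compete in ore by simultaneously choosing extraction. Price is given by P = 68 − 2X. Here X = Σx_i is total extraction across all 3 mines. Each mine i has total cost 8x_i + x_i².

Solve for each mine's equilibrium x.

A representative mine's profit is π_i = x_i(68 − 2X) − 8x_i − x_i², with X = x_i + Σ_{j≠i} x_j.
First-order condition: 60 − 6x_i − 2Σ_{j≠i} x_j = 0.
Imposing symmetry (x_j = x for all j) turns Σ_{j≠i} x_j into 2x, so 60 = 10x and x = 6.

6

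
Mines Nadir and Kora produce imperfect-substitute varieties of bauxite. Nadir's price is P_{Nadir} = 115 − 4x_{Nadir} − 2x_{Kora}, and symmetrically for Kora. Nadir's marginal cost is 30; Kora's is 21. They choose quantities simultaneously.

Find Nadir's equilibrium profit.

Mine Nadir's profit: π = x_{Nadir}(115 − 4x_{Nadir} − 2x_{Kora}) − 30x_{Nadir}.
∂π/∂x_{Nadir} = 85 − 8x_{Nadir} − 2x_{Kora} = 0 ⇒ x_{Nadir} = 10.625 − 0.25x_{Kora}.
Similarly x_{Kora} = 11.75 − 0.25x_{Nadir}.
Substituting the second reaction function into the first: x_{Nadir} = 10.625 − 0.25(11.75 − 0.25x_{Nadir}), which gives 0.9375x_{Nadir} = 7.6875 ⇒ x_{Nadir} = 8.2.
Then x_{Kora} = 11.75 − 0.25·8.2 = 9.7.
P_{Nadir} = 115 − 4·8.2 − 2·9.7 = 62.8.
Profit = (62.8 − 30)·8.2 = 268.96.

268.96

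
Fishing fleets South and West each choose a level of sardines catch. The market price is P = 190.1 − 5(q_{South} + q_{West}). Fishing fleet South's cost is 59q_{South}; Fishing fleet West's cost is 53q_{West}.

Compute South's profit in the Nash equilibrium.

Fishing fleet South's profit: π = q_{South}(190.1 − 5(q_{South} + q_{West})) − 59q_{South}.
∂π/∂q_{South} = 131.1 − 10q_{South} − 5q_{West} = 0, so q_{South} = 13.11 − 0.5q_{West}.
By the same steps for West: q_{West} = 13.71 − 0.5q_{South}.
Substituting the second reaction function into the first: q_{South} = 13.11 − 0.5(13.71 − 0.5q_{South}), which gives 0.75q_{South} = 6.255 ⇒ q_{South} = 8.34.
Then q_{West} = 13.71 − 0.5·8.34 = 9.54.
Price P = 190.1 − 5·17.88 = 100.7.
South's profit: (100.7 − 59)·8.34 = 347.778.

347.778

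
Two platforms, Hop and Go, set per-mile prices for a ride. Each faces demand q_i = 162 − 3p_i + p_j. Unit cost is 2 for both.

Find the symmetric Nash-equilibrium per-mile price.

33.6

Hop's profit: π = (p_{Hop} − 2)(162 − 3p_{Hop} + p_{Go}).
∂π/∂p_{Hop} = 168 − 6p_{Hop} + p_{Go} = 0 ⇒ p_{Hop} = 28 + (1/6)p_{Go}.
The game is symmetric, so in equilibrium p_{Go} = p_{Hop}: the reaction function gives (5/6)p_{Hop} = 28, hence p_{Hop} = 33.6.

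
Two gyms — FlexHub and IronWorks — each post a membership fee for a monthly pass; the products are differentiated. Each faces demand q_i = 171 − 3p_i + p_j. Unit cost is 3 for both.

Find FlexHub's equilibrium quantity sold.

FlexHub's profit: π = (p_{FlexHub} − 3)(171 − 3p_{FlexHub} + p_{IronWorks}).
∂π/∂p_{FlexHub} = 180 − 6p_{FlexHub} + p_{IronWorks} = 0 ⇒ p_{FlexHub} = 30 + (1/6)p_{IronWorks}.
The game is symmetric, so in equilibrium p_{IronWorks} = p_{FlexHub}: the reaction function gives (5/6)p_{FlexHub} = 30, hence p_{FlexHub} = 36.
q_{FlexHub} = 171 − 3·36 + 36 = 99.

99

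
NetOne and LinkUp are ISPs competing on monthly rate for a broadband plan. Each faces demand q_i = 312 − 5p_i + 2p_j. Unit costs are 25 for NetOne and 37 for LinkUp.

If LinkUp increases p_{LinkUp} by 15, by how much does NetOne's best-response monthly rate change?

3

NetOne's profit: π = (p_{NetOne} − 25)(312 − 5p_{NetOne} + 2p_{LinkUp}).
∂π/∂p_{NetOne} = 437 − 10p_{NetOne} + 2p_{LinkUp} = 0 ⇒ p_{NetOne} = 43.7 + 0.2p_{LinkUp}.
The reaction-function slope is 0.2, so a 15-unit rise in p_{LinkUp} moves p_{NetOne} by 0.2 × 15 = 3. NetOne's best response rises — the actions are strategic complements.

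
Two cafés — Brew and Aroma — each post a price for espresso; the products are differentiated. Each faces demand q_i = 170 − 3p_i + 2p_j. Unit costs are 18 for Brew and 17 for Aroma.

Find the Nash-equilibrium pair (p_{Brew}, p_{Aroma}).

55.8125, 55.4375

Brew's profit: π = (p_{Brew} − 18)(170 − 3p_{Brew} + 2p_{Aroma}).
∂π/∂p_{Brew} = 224 − 6p_{Brew} + 2p_{Aroma} = 0 ⇒ p_{Brew} = 112/3 + (1/3)p_{Aroma}.
Similarly p_{Aroma} = 221/6 + (1/3)p_{Brew}.
Solving the two reaction functions simultaneously: (1 − (1/3)(1/3))p_{Brew} = 112/3 + (1/3)·(221/6), so (8/9)p_{Brew} = 893/18 and p_{Brew} = 55.8125.
Then p_{Aroma} = 221/6 + (1/3)·55.8125 = 55.4375.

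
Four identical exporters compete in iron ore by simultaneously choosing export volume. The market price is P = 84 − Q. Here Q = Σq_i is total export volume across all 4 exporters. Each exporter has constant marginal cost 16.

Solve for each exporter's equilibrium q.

13.6

A representative exporter's profit is π_i = q_i(84 − Q) − 16q_i, with Q = q_i + Σ_{j≠i} q_j.
First-order condition: 68 − 2q_i − Σ_{j≠i} q_j = 0.
Imposing symmetry (q_j = q for all j) turns Σ_{j≠i} q_j into 3q, so 68 = 5q and q = 13.6.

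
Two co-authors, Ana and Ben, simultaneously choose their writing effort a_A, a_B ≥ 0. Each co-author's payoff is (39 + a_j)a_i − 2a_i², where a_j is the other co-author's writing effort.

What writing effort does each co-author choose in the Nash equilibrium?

Ana's payoff is (39 + a_B)a_A − 2a_A².
∂π/∂a_A = 39 + a_B − 4a_A = 0, so a_A = 9.75 + 0.25a_B.
By symmetry a_B = a_A; substituting into the reaction function, 0.75a_A = 9.75 and a_A = 13.

13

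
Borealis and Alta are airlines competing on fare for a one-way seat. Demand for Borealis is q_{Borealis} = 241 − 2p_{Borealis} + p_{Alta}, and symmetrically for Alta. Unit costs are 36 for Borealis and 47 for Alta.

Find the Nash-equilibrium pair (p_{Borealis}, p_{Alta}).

Borealis's profit: π = (p_{Borealis} − 36)(241 − 2p_{Borealis} + p_{Alta}).
∂π/∂p_{Borealis} = 313 − 4p_{Borealis} + p_{Alta} = 0 ⇒ p_{Borealis} = 78.25 + 0.25p_{Alta}.
Similarly p_{Alta} = 83.75 + 0.25p_{Borealis}.
Substituting the second reaction function into the first: p_{Borealis} = 78.25 + 0.25(83.75 + 0.25p_{Borealis}), which gives 0.9375p_{Borealis} = 99.1875 ⇒ p_{Borealis} = 105.8.
Then p_{Alta} = 83.75 + 0.25·105.8 = 110.2.

105.8, 110.2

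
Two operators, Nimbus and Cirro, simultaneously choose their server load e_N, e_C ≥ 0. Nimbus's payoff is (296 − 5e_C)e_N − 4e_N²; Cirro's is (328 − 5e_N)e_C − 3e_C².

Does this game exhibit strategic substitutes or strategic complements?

Expanding Nimbus's payoff: 296e_N − 5e_Ce_N − 4e_N².
∂π/∂e_N = 296 − 5e_C − 8e_N = 0, so e_N = 37 − 0.625e_C.
The best-response slope de_N/de_C = −0.625 < 0: the reaction function is downward-sloping, so the choices are strategic substitutes.

strategic substitutes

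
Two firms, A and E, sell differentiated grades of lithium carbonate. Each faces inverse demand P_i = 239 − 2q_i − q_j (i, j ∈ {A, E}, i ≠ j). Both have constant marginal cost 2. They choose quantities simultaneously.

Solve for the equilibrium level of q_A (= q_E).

47.4

Firm A's profit: π = q_A(239 − 2q_A − q_E) − 2q_A.
∂π/∂q_A = 237 − 4q_A − q_E = 0 ⇒ q_A = 59.25 − 0.25q_E.
By symmetry q_E = q_A; substituting into the reaction function, 1.25q_A = 59.25 and q_A = 47.4.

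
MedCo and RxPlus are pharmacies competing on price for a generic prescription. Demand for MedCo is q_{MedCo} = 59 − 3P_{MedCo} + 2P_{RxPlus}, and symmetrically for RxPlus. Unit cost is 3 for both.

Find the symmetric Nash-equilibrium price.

17

MedCo's profit: π = (P_{MedCo} − 3)(59 − 3P_{MedCo} + 2P_{RxPlus}).
∂π/∂P_{MedCo} = 68 − 6P_{MedCo} + 2P_{RxPlus} = 0 ⇒ P_{MedCo} = 34/3 + (1/3)P_{RxPlus}.
Setting P_{MedCo} = P_{RxPlus} in the reaction function: P_{MedCo} = 34/3 + (1/3)P_{MedCo}, so P_{MedCo} = (34/3) / (2/3) = 17.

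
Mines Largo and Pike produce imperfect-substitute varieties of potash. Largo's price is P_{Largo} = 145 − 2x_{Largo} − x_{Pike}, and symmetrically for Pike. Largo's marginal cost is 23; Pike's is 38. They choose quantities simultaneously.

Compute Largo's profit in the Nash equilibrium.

Mine Largo's profit: π = x_{Largo}(145 − 2x_{Largo} − x_{Pike}) − 23x_{Largo}.
∂π/∂x_{Largo} = 122 − 4x_{Largo} − x_{Pike} = 0 ⇒ x_{Largo} = 30.5 − 0.25x_{Pike}.
Similarly x_{Pike} = 26.75 − 0.25x_{Largo}.
Plugging x_{Pike} into Largo's best response: x_{Largo} = 30.5 − 0.25(26.75 − 0.25x_{Largo}) ⇒ 0.9375x_{Largo} = 23.8125, so x_{Largo} = 25.4.
Then x_{Pike} = 26.75 − 0.25·25.4 = 20.4.
P_{Largo} = 145 − 2·25.4 − 20.4 = 73.8.
Profit = (73.8 − 23)·25.4 = 1290.32.

1290.32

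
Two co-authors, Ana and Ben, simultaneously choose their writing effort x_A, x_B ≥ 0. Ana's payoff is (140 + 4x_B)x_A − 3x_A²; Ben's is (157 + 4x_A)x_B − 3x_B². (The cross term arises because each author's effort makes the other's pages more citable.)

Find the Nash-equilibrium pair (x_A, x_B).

73.4, 75.1

Expanding Ana's payoff: 140x_A + 4x_Bx_A − 3x_A².
∂π/∂x_A = 140 + 4x_B − 6x_A = 0, so x_A = 70/3 + (2/3)x_B.
Likewise for Ben: x_B = 157/6 + (2/3)x_A.
Plugging x_B into Ana's best response: x_A = 70/3 + (2/3)(157/6 + (2/3)x_A) ⇒ (5/9)x_A = 367/9, so x_A = 73.4.
Then x_B = 157/6 + (2/3)·73.4 = 75.1.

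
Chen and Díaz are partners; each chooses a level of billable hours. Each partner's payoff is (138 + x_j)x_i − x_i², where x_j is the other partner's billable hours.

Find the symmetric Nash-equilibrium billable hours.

Chen's payoff is (138 + x_D)x_C − x_C².
∂π/∂x_C = 138 + x_D − 2x_C = 0, so x_C = 69 + 0.5x_D.
Setting x_C = x_D in the reaction function: x_C = 69 + 0.5x_C, so x_C = 69 / 0.5 = 138.

138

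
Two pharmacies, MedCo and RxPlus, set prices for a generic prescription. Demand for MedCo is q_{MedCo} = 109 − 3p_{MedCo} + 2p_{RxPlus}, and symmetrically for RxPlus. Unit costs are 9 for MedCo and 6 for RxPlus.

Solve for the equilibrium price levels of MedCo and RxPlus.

MedCo's profit: π = (p_{MedCo} − 9)(109 − 3p_{MedCo} + 2p_{RxPlus}).
∂π/∂p_{MedCo} = 136 − 6p_{MedCo} + 2p_{RxPlus} = 0 ⇒ p_{MedCo} = 68/3 + (1/3)p_{RxPlus}.
Similarly p_{RxPlus} = 127/6 + (1/3)p_{MedCo}.
Substituting the second reaction function into the first: p_{MedCo} = 68/3 + (1/3)(127/6 + (1/3)p_{MedCo}), which gives (8/9)p_{MedCo} = 535/18 ⇒ p_{MedCo} = 33.4375.
Then p_{RxPlus} = 127/6 + (1/3)·33.4375 = 32.3125.

33.4375, 32.3125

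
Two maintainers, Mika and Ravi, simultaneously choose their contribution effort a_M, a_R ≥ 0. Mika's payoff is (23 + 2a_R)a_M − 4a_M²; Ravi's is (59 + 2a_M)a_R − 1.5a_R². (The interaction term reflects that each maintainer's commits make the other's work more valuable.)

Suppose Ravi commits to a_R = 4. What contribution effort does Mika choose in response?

Expanding Mika's payoff: 23a_M + 2a_Ra_M − 4a_M².
∂π/∂a_M = 23 + 2a_R − 8a_M = 0, so a_M = 2.875 + 0.25a_R.
At a_R = 4: a_M = 2.875 + 0.25·4 = 3.875.

3.875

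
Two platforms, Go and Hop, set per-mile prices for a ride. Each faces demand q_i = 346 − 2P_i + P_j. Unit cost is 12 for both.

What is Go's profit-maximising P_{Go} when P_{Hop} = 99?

Go's profit: π = (P_{Go} − 12)(346 − 2P_{Go} + P_{Hop}).
∂π/∂P_{Go} = 370 − 4P_{Go} + P_{Hop} = 0 ⇒ P_{Go} = 92.5 + 0.25P_{Hop}.
At P_{Hop} = 99: P_{Go} = 92.5 + 0.25·99 = 117.25.

117.25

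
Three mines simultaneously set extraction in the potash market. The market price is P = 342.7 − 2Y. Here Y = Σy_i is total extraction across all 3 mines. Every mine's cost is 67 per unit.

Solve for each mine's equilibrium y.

A representative mine's profit is π_i = y_i(342.7 − 2Y) − 67y_i, with Y = y_i + Σ_{j≠i} y_j.
First-order condition: 275.7 − 4y_i − 2Σ_{j≠i} y_j = 0.
With identical mines, set every y_j = y: then 275.7 − 4y − 4y = 0, i.e. y = 275.7/8 = 34.4625.

34.4625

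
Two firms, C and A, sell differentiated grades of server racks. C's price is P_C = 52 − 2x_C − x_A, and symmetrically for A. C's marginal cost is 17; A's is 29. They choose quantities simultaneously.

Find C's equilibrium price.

Firm C's profit: π = x_C(52 − 2x_C − x_A) − 17x_C.
∂π/∂x_C = 35 − 4x_C − x_A = 0 ⇒ x_C = 8.75 − 0.25x_A.
Similarly x_A = 5.75 − 0.25x_C.
Solving the two reaction functions simultaneously: (1 − (−0.25)(−0.25))x_C = 8.75 − 0.25·5.75, so 0.9375x_C = 7.3125 and x_C = 7.8.
Then x_A = 5.75 − 0.25·7.8 = 3.8.
P_C = 52 − 2·7.8 − 3.8 = 32.6.

32.6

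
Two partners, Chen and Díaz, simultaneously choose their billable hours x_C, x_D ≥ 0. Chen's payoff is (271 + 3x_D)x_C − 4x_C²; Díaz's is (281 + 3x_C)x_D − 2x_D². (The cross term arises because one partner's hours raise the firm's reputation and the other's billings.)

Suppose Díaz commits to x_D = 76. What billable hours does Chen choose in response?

Expanding Chen's payoff: 271x_C + 3x_Dx_C − 4x_C².
∂π/∂x_C = 271 + 3x_D − 8x_C = 0, so x_C = 33.875 + 0.375x_D.
At x_D = 76: x_C = 33.875 + 0.375·76 = 62.375.

62.375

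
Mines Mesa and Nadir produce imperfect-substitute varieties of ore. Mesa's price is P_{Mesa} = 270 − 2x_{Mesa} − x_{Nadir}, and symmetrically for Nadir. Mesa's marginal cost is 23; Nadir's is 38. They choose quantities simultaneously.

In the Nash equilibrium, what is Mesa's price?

123.8

Mine Mesa's profit: π = x_{Mesa}(270 − 2x_{Mesa} − x_{Nadir}) − 23x_{Mesa}.
∂π/∂x_{Mesa} = 247 − 4x_{Mesa} − x_{Nadir} = 0 ⇒ x_{Mesa} = 61.75 − 0.25x_{Nadir}.
Similarly x_{Nadir} = 58 − 0.25x_{Mesa}.
Substituting the second reaction function into the first: x_{Mesa} = 61.75 − 0.25(58 − 0.25x_{Mesa}), which gives 0.9375x_{Mesa} = 47.25 ⇒ x_{Mesa} = 50.4.
Then x_{Nadir} = 58 − 0.25·50.4 = 45.4.
P_{Mesa} = 270 − 2·50.4 − 45.4 = 123.8.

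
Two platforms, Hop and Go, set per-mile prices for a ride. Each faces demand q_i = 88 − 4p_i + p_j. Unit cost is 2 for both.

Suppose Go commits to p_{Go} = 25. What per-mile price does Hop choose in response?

Hop's profit: π = (p_{Hop} − 2)(88 − 4p_{Hop} + p_{Go}).
∂π/∂p_{Hop} = 96 − 8p_{Hop} + p_{Go} = 0 ⇒ p_{Hop} = 12 + 0.125p_{Go}.
At p_{Go} = 25: p_{Hop} = 12 + 0.125·25 = 15.125.

15.125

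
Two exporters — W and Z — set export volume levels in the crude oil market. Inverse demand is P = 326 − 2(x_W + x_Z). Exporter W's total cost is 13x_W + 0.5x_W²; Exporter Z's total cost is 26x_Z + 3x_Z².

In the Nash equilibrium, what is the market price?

Exporter W's profit: π = x_W(326 − 2(x_W + x_Z)) − 13x_W − 0.5x_W².
∂π/∂x_W = 313 − 5x_W − 2x_Z = 0, so x_W = 62.6 − 0.4x_Z.
For Z: ∂π/∂x_Z = 300 − 10x_Z − 2x_W = 0 ⇒ x_Z = 30 − 0.2x_W.
Substituting the second reaction function into the first: x_W = 62.6 − 0.4(30 − 0.2x_W), which gives 0.92x_W = 50.6 ⇒ x_W = 55.
Then x_Z = 30 − 0.2·55 = 19.
Equilibrium price: P = 326 − 2·74 = 178.

178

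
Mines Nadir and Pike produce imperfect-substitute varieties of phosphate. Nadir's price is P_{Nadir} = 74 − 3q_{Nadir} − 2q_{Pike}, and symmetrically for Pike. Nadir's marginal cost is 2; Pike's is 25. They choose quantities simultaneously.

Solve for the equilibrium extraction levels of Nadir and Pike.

10.4375, 4.6875

Mine Nadir's profit: π = q_{Nadir}(74 − 3q_{Nadir} − 2q_{Pike}) − 2q_{Nadir}.
∂π/∂q_{Nadir} = 72 − 6q_{Nadir} − 2q_{Pike} = 0 ⇒ q_{Nadir} = 12 − (1/3)q_{Pike}.
Similarly q_{Pike} = 49/6 − (1/3)q_{Nadir}.
Substituting the second reaction function into the first: q_{Nadir} = 12 − (1/3)(49/6 − (1/3)q_{Nadir}), which gives (8/9)q_{Nadir} = 167/18 ⇒ q_{Nadir} = 10.4375.
Then q_{Pike} = 49/6 − (1/3)·10.4375 = 4.6875.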